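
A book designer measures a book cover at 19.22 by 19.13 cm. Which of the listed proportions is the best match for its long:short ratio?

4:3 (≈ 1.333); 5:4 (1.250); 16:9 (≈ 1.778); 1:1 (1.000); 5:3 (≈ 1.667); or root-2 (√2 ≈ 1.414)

Ratio = 19.22 / 19.13 ≈ 1.005.
Distances: 4:3 1.333 (Δ 0.328); 5:4 1.250 (Δ 0.245); 16:9 1.778 (Δ 0.773); 1:1 1.000 (Δ 0.005); 5:3 1.667 (Δ 0.662); root-2 1.414 (Δ 0.409).

1:1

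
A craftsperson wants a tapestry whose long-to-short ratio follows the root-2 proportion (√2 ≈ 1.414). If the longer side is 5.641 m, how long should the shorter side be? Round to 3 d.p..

root-2 ≈ 1.41421.
Shorter side = 5.641 ÷ 1.41421 ≈ 3.98880 → 3.989 m.

3.989 m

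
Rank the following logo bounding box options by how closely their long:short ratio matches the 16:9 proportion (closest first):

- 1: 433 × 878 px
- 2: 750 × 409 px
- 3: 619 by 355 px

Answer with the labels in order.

3, 2, 1

1: 878/433 ≈ 2.028 → |2.028 − 1.778| = 0.250
2: 750/409 ≈ 1.834 → |1.834 − 1.778| = 0.056
3: 619/355 ≈ 1.744 → |1.744 − 1.778| = 0.034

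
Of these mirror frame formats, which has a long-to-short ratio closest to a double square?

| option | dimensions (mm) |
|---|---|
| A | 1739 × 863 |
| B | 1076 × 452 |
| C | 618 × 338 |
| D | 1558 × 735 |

A

Target 2:1 ≈ 2.000.
A: 2.015 (Δ0.015)  B: 2.381 (Δ0.381)  C: 1.828 (Δ0.172)  D: 2.120 (Δ0.120)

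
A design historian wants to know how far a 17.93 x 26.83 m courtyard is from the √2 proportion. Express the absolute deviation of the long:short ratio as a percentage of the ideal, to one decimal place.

Ratio = 26.83 / 17.93 ≈ 1.4964.
Ideal root-2 ≈ 1.4142. |1.4964 − 1.4142| / 1.4142 ≈ 5.81% → 5.8%.

5.8%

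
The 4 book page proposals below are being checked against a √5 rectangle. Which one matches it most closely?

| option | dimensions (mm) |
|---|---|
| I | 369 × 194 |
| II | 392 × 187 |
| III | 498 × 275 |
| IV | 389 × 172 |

Ratios (long/short): I ≈ 1.902; II ≈ 2.096; III ≈ 1.811; IV ≈ 2.262.
root-5 ≈ 2.236; option IV is nearest (Δ 0.026).

IV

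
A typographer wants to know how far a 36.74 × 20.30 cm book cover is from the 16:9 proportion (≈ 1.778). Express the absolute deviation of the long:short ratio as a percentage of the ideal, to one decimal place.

1.8%

Ratio = 36.74 / 20.30 ≈ 1.8099.
Ideal 16:9 ≈ 1.7778. |1.8099 − 1.7778| / 1.7778 ≈ 1.81% → 1.8%.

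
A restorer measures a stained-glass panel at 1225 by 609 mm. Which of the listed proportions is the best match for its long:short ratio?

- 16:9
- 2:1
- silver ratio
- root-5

1225/609 ≈ 2.011. Nearest candidates are 2:1 (2.000, off by 0.011) and root-5 (2.236, off by 0.225).

2:1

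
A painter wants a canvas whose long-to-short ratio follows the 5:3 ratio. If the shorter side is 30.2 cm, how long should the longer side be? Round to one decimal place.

50.3 cm

5:3 ≈ 1.66667.
Longer side = 30.2 × 1.66667 ≈ 50.333 → 50.3 cm.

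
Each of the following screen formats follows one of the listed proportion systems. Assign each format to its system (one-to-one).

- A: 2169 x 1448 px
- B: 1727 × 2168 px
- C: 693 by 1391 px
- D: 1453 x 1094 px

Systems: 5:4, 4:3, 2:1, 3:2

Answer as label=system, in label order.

A=3:2, B=5:4, C=2:1, D=4:3

Ratios: A ≈ 1.498; B ≈ 1.255; C ≈ 2.007; D ≈ 1.328.
Targets: 5:4 ≈ 1.250; 4:3 ≈ 1.333; 2:1 ≈ 2.000; 3:2 ≈ 1.500.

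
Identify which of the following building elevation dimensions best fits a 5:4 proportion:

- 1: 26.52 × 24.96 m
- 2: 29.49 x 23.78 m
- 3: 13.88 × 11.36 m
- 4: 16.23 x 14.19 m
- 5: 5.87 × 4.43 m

Target 5:4 ≈ 1.250.
1: 1.062 (Δ0.188)  2: 1.240 (Δ0.010)  3: 1.222 (Δ0.028)  4: 1.144 (Δ0.106)  5: 1.325 (Δ0.075)

2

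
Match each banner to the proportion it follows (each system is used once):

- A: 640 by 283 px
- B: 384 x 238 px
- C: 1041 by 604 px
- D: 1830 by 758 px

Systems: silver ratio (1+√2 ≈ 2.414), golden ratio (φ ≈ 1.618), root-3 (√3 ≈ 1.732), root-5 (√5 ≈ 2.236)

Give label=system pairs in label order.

A=root-5, B=golden ratio, C=root-3, D=silver ratio

Ratios: A ≈ 2.261; B ≈ 1.613; C ≈ 1.724; D ≈ 2.414.
Targets: silver ratio ≈ 2.414; golden ratio ≈ 1.618; root-3 ≈ 1.732; root-5 ≈ 2.236.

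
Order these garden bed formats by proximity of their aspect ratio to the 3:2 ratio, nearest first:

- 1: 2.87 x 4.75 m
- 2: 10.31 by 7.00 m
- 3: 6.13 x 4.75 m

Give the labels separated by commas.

1: 4.75/2.87 ≈ 1.655 → |1.655 − 1.500| = 0.155
2: 10.31/7.00 ≈ 1.473 → |1.473 − 1.500| = 0.027
3: 6.13/4.75 ≈ 1.291 → |1.291 − 1.500| = 0.209

2, 1, 3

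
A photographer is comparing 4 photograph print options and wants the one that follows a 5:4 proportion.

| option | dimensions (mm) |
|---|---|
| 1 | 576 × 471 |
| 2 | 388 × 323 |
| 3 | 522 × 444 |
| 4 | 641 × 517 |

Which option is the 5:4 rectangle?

Ratios (long/short): 1 ≈ 1.223; 2 ≈ 1.201; 3 ≈ 1.176; 4 ≈ 1.240.
5:4 ≈ 1.250; option 4 is nearest (Δ 0.010).

4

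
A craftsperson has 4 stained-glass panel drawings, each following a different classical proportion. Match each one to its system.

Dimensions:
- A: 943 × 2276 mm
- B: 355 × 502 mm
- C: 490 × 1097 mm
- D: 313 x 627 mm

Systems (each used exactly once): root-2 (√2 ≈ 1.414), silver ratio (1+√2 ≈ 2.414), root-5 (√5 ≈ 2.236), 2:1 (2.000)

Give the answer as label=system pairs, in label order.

A=silver ratio, B=root-2, C=root-5, D=2:1

A = 2276/943 ≈ 2.414 → silver ratio (2.414)
B = 502/355 ≈ 1.414 → root-2 (1.414)
C = 1097/490 ≈ 2.239 → root-5 (2.236)
D = 627/313 ≈ 2.003 → 2:1 (2.000)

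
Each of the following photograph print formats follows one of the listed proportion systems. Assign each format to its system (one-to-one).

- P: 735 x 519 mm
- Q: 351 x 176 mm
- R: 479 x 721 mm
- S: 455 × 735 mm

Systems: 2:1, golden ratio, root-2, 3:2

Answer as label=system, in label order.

P=root-2, Q=2:1, R=3:2, S=golden ratio

P = 735/519 ≈ 1.416 → root-2 (1.414)
Q = 351/176 ≈ 1.994 → 2:1 (2.000)
R = 721/479 ≈ 1.505 → 3:2 (1.500)
S = 735/455 ≈ 1.615 → golden ratio (1.618)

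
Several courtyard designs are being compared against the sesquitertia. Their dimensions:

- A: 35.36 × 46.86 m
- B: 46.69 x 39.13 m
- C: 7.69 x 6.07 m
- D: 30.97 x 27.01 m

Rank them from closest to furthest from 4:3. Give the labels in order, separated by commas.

Ratios: A = 46.86 / 35.36 ≈ 1.325; B = 46.69 / 39.13 ≈ 1.193; C = 7.69 / 6.07 ≈ 1.267; D = 30.97 / 27.01 ≈ 1.147.
|Δ from 1.333|: A 0.008; B 0.140; C 0.066; D 0.186.

A, C, B, D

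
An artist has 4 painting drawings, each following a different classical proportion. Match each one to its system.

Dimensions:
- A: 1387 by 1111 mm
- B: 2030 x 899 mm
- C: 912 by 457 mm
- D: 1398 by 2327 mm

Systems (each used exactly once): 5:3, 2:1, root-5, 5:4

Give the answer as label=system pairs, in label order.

A = 1387/1111 ≈ 1.248 → 5:4 (1.250)
B = 2030/899 ≈ 2.258 → root-5 (2.236)
C = 912/457 ≈ 1.996 → 2:1 (2.000)
D = 2327/1398 ≈ 1.665 → 5:3 (1.667)

A=5:4, B=root-5, C=2:1, D=5:3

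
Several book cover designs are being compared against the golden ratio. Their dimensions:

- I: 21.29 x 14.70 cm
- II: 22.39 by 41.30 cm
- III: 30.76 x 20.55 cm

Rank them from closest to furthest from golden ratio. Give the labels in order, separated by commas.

Ratios: I = 21.29 / 14.70 ≈ 1.448; II = 41.30 / 22.39 ≈ 1.845; III = 30.76 / 20.55 ≈ 1.497.
|Δ from 1.618|: I 0.170; II 0.227; III 0.121.

III, I, II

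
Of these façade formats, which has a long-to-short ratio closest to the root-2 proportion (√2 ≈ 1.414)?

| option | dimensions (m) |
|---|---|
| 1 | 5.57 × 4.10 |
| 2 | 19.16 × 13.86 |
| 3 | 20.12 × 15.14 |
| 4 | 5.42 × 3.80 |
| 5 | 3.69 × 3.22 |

Ratios (long/short): 1 ≈ 1.359; 2 ≈ 1.382; 3 ≈ 1.329; 4 ≈ 1.426; 5 ≈ 1.146.
root-2 ≈ 1.414; option 4 is nearest (Δ 0.012).

4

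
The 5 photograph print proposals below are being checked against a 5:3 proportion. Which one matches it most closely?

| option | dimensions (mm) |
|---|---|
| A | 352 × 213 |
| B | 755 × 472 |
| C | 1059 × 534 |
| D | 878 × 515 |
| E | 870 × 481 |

A

Ratios (long/short): A ≈ 1.653; B ≈ 1.600; C ≈ 1.983; D ≈ 1.705; E ≈ 1.809.
5:3 ≈ 1.667; option A is nearest (Δ 0.014).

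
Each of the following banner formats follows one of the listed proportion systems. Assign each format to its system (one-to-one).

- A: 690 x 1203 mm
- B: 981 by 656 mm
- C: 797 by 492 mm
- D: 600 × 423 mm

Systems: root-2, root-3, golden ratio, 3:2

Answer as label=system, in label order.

Ratios: A ≈ 1.743; B ≈ 1.495; C ≈ 1.620; D ≈ 1.418.
Targets: root-2 ≈ 1.414; root-3 ≈ 1.732; golden ratio ≈ 1.618; 3:2 ≈ 1.500.

A=root-3, B=3:2, C=golden ratio, D=root-2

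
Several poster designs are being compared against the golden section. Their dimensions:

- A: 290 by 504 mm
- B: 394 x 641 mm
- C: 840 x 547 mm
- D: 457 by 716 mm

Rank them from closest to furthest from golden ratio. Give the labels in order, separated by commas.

B, D, C, A

Ratios: A = 504 / 290 ≈ 1.738; B = 641 / 394 ≈ 1.627; C = 840 / 547 ≈ 1.536; D = 716 / 457 ≈ 1.567.
|Δ from 1.618|: A 0.120; B 0.009; C 0.082; D 0.051.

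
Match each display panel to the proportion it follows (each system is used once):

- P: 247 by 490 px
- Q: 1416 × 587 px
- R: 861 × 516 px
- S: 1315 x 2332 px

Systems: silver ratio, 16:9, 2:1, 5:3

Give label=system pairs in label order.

Ratios: P ≈ 1.984; Q ≈ 2.412; R ≈ 1.669; S ≈ 1.773.
Targets: silver ratio ≈ 2.414; 16:9 ≈ 1.778; 2:1 ≈ 2.000; 5:3 ≈ 1.667.

P=2:1, Q=silver ratio, R=5:3, S=16:9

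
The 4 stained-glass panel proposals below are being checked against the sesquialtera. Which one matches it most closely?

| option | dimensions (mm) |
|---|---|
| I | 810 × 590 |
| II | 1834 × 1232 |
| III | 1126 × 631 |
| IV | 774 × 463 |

II

Target 3:2 ≈ 1.500.
I: 1.373 (Δ0.127)  II: 1.489 (Δ0.011)  III: 1.784 (Δ0.284)  IV: 1.672 (Δ0.172)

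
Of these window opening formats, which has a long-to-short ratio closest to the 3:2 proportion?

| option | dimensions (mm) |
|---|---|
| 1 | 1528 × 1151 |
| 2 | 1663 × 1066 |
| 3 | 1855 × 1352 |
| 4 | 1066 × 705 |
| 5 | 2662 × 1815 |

Target 3:2 ≈ 1.500.
1: 1.328 (Δ0.172)  2: 1.560 (Δ0.060)  3: 1.372 (Δ0.128)  4: 1.512 (Δ0.012)  5: 1.467 (Δ0.033)

4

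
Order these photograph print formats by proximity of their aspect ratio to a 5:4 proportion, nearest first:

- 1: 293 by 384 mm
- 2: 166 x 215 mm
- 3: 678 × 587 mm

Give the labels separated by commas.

2, 1, 3

Ratios: 1 = 384 / 293 ≈ 1.311; 2 = 215 / 166 ≈ 1.295; 3 = 678 / 587 ≈ 1.155.
|Δ from 1.250|: 1 0.061; 2 0.045; 3 0.095.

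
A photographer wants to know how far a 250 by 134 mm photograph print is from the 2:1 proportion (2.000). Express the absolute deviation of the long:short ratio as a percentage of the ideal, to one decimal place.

6.7%

Ratio = 250 / 134 ≈ 1.8657.
Ideal 2:1 = 2.0000. |1.8657 − 2.0000| / 2.0000 ≈ 6.72% → 6.7%.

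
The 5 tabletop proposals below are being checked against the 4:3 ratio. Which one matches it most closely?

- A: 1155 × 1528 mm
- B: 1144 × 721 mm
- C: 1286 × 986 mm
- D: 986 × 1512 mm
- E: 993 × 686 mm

Ratios (long/short): A ≈ 1.323; B ≈ 1.587; C ≈ 1.304; D ≈ 1.533; E ≈ 1.448.
4:3 ≈ 1.333; option A is nearest (Δ 0.010).

A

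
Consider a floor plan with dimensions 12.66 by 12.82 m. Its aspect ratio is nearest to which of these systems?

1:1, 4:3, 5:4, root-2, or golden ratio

1:1

Ratio = 12.82 / 12.66 ≈ 1.013.
Distances: 1:1 1.000 (Δ 0.013); 4:3 1.333 (Δ 0.320); 5:4 1.250 (Δ 0.237); root-2 1.414 (Δ 0.401); golden ratio 1.618 (Δ 0.605).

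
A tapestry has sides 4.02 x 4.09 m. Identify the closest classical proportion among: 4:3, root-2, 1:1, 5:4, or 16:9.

1:1

4.09/4.02 ≈ 1.017. Nearest candidates are 1:1 (1.000, off by 0.017) and 5:4 (1.250, off by 0.233).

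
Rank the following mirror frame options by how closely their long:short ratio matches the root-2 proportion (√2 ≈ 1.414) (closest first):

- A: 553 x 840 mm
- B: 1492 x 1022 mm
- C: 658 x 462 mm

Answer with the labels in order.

C, B, A

Ratios: A = 840 / 553 ≈ 1.519; B = 1492 / 1022 ≈ 1.460; C = 658 / 462 ≈ 1.424.
|Δ from 1.414|: A 0.105; B 0.046; C 0.010.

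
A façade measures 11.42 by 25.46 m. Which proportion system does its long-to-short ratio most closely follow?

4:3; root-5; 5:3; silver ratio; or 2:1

Ratio = 25.46 / 11.42 ≈ 2.229.
Distances: 4:3 1.333 (Δ 0.896); root-5 2.236 (Δ 0.007); 5:3 1.667 (Δ 0.562); silver ratio 2.414 (Δ 0.185); 2:1 2.000 (Δ 0.229).

root-5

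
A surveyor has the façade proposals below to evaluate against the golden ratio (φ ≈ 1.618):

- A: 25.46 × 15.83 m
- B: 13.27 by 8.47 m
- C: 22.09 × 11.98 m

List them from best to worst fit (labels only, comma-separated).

A: 25.46/15.83 ≈ 1.608 → |1.608 − 1.618| = 0.010
B: 13.27/8.47 ≈ 1.567 → |1.567 − 1.618| = 0.051
C: 22.09/11.98 ≈ 1.844 → |1.844 − 1.618| = 0.226

A, B, C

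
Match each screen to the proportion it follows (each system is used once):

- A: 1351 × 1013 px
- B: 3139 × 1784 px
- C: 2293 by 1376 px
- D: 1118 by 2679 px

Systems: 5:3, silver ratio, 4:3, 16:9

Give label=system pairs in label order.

A=4:3, B=16:9, C=5:3, D=silver ratio

Ratios: A ≈ 1.334; B ≈ 1.760; C ≈ 1.666; D ≈ 2.396.
Targets: 5:3 ≈ 1.667; silver ratio ≈ 2.414; 4:3 ≈ 1.333; 16:9 ≈ 1.778.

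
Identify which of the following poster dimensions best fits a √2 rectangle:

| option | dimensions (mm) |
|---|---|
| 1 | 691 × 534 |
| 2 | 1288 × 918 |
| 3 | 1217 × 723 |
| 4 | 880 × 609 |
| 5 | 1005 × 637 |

2

Ratios (long/short): 1 ≈ 1.294; 2 ≈ 1.403; 3 ≈ 1.683; 4 ≈ 1.445; 5 ≈ 1.578.
root-2 ≈ 1.414; option 2 is nearest (Δ 0.011).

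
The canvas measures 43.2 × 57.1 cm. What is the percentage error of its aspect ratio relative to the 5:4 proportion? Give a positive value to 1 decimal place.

5.7%

Ratio = 57.1 / 43.2 ≈ 1.3218.
Ideal 5:4 = 1.2500. |1.3218 − 1.2500| / 1.2500 ≈ 5.74% → 5.7%.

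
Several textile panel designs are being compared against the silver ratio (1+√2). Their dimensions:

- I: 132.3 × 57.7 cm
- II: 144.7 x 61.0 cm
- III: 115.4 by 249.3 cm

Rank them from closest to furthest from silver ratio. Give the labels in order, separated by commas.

Ratios: I = 132.3 / 57.7 ≈ 2.293; II = 144.7 / 61.0 ≈ 2.372; III = 249.3 / 115.4 ≈ 2.160.
|Δ from 2.414|: I 0.121; II 0.042; III 0.254.

II, I, III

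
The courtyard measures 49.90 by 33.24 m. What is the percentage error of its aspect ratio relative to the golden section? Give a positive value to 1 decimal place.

7.2%

Ratio = 49.90 / 33.24 ≈ 1.5012.
Ideal golden ratio ≈ 1.6180. |1.5012 − 1.6180| / 1.6180 ≈ 7.22% → 7.2%.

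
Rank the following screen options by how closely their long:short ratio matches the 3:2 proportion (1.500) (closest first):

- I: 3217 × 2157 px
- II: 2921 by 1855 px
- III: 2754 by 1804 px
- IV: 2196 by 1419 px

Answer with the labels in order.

I, III, IV, II

I: 3217/2157 ≈ 1.491 → |1.491 − 1.500| = 0.009
II: 2921/1855 ≈ 1.575 → |1.575 − 1.500| = 0.075
III: 2754/1804 ≈ 1.527 → |1.527 − 1.500| = 0.027
IV: 2196/1419 ≈ 1.548 → |1.548 − 1.500| = 0.048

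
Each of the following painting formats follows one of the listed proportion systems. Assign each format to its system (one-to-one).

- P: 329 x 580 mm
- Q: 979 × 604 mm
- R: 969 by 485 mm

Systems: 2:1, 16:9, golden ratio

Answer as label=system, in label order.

P=16:9, Q=golden ratio, R=2:1

Ratios: P ≈ 1.763; Q ≈ 1.621; R ≈ 1.998.
Targets: 2:1 ≈ 2.000; 16:9 ≈ 1.778; golden ratio ≈ 1.618.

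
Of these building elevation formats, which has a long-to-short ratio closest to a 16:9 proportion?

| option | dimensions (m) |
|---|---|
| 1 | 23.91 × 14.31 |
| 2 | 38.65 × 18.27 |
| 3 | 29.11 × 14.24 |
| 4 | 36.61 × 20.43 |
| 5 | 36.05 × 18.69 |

Ratios (long/short): 1 ≈ 1.671; 2 ≈ 2.115; 3 ≈ 2.044; 4 ≈ 1.792; 5 ≈ 1.929.
16:9 ≈ 1.778; option 4 is nearest (Δ 0.014).

4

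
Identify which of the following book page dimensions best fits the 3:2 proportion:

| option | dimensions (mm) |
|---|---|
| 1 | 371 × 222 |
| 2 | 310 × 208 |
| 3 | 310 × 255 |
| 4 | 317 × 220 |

2

Ratios (long/short): 1 ≈ 1.671; 2 ≈ 1.490; 3 ≈ 1.216; 4 ≈ 1.441.
3:2 ≈ 1.500; option 2 is nearest (Δ 0.010).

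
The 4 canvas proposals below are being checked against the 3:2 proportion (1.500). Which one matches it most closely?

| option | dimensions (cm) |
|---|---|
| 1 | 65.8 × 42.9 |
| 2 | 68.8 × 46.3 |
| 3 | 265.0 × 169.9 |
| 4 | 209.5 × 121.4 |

2

Ratios (long/short): 1 ≈ 1.534; 2 ≈ 1.486; 3 ≈ 1.560; 4 ≈ 1.726.
3:2 ≈ 1.500; option 2 is nearest (Δ 0.014).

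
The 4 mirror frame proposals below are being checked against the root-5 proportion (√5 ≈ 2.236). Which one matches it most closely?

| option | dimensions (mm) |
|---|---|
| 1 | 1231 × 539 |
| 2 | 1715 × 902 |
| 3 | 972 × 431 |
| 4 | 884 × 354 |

Target root-5 ≈ 2.236.
1: 2.284 (Δ0.048)  2: 1.901 (Δ0.335)  3: 2.255 (Δ0.019)  4: 2.497 (Δ0.261)

3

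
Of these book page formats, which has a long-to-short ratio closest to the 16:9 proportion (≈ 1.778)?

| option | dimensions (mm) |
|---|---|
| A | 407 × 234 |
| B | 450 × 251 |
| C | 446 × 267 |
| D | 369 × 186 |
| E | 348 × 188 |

B

Ratios (long/short): A ≈ 1.739; B ≈ 1.793; C ≈ 1.670; D ≈ 1.984; E ≈ 1.851.
16:9 ≈ 1.778; option B is nearest (Δ 0.015).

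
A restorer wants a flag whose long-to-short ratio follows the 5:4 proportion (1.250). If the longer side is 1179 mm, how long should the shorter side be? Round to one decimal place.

943.2 mm

5:4 = 1.25000.
Shorter side = 1179 ÷ 1.25000 ≈ 943.200 → 943.2 mm.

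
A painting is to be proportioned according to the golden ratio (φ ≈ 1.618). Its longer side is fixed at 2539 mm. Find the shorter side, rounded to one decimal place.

1569.2 mm

golden ratio ≈ 1.61803.
Shorter side = 2539 ÷ 1.61803 ≈ 1569.192 → 1569.2 mm.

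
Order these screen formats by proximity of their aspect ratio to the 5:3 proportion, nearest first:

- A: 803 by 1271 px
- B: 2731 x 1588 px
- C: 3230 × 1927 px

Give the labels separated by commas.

C, B, A

A: 1271/803 ≈ 1.583 → |1.583 − 1.667| = 0.084
B: 2731/1588 ≈ 1.720 → |1.720 − 1.667| = 0.053
C: 3230/1927 ≈ 1.676 → |1.676 − 1.667| = 0.009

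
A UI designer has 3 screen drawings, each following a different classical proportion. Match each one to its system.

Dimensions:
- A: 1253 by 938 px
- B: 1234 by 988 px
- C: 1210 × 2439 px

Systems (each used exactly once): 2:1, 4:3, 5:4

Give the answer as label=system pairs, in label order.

A = 1253/938 ≈ 1.336 → 4:3 (1.333)
B = 1234/988 ≈ 1.249 → 5:4 (1.250)
C = 2439/1210 ≈ 2.016 → 2:1 (2.000)

A=4:3, B=5:4, C=2:1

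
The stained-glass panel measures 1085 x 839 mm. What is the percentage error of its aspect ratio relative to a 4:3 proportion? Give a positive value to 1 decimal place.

3.0%

Ratio = 1085 / 839 ≈ 1.2932.
Ideal 4:3 ≈ 1.3333. |1.2932 − 1.3333| / 1.3333 ≈ 3.01% → 3.0%.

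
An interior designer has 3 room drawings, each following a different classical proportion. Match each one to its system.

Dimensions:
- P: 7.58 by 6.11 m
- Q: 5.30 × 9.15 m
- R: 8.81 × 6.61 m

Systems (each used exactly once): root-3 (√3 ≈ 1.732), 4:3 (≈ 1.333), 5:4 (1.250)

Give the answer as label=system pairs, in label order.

Ratios: P ≈ 1.241; Q ≈ 1.726; R ≈ 1.333.
Targets: root-3 ≈ 1.732; 4:3 ≈ 1.333; 5:4 ≈ 1.250.

P=5:4, Q=root-3, R=4:3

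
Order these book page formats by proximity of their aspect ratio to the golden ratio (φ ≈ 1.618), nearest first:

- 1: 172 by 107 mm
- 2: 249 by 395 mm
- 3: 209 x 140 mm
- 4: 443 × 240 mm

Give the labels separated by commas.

Ratios: 1 = 172 / 107 ≈ 1.607; 2 = 395 / 249 ≈ 1.586; 3 = 209 / 140 ≈ 1.493; 4 = 443 / 240 ≈ 1.846.
|Δ from 1.618|: 1 0.011; 2 0.032; 3 0.125; 4 0.228.

1, 2, 3, 4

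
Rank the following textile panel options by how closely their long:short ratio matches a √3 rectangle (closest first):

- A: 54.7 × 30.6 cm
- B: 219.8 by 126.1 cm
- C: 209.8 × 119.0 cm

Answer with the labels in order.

B, C, A

A: 54.7/30.6 ≈ 1.788 → |1.788 − 1.732| = 0.056
B: 219.8/126.1 ≈ 1.743 → |1.743 − 1.732| = 0.011
C: 209.8/119.0 ≈ 1.763 → |1.763 − 1.732| = 0.031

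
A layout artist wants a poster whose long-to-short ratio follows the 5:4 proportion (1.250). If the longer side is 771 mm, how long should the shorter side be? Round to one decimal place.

616.8 mm

5:4 = 1.25000.
Shorter side = 771 ÷ 1.25000 ≈ 616.800 → 616.8 mm.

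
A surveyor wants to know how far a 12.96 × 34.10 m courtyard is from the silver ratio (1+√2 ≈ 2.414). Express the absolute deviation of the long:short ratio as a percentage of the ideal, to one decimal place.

Ratio = 34.10 / 12.96 ≈ 2.6312.
Ideal silver ratio ≈ 2.4142. |2.6312 − 2.4142| / 2.4142 ≈ 8.99% → 9.0%.

9.0%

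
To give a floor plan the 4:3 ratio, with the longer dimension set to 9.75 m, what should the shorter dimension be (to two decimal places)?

4:3 ≈ 1.33333.
Shorter side = 9.75 ÷ 1.33333 ≈ 7.3125 → 7.31 m.

7.31 m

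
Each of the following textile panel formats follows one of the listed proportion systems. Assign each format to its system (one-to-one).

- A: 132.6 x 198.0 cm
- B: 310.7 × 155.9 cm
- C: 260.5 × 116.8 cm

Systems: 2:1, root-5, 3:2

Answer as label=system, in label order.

Ratios: A ≈ 1.493; B ≈ 1.993; C ≈ 2.230.
Targets: 2:1 ≈ 2.000; root-5 ≈ 2.236; 3:2 ≈ 1.500.

A=3:2, B=2:1, C=root-5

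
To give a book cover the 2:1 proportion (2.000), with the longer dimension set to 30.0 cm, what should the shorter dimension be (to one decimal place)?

2:1 = 2.00000.
Shorter side = 30.0 ÷ 2.00000 ≈ 15.000 → 15.0 cm.

15.0 cm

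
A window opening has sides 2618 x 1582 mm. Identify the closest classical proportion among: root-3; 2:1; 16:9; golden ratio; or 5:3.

5:3

Ratio = 2618 / 1582 ≈ 1.655.
Distances: root-3 1.732 (Δ 0.077); 2:1 2.000 (Δ 0.345); 16:9 1.778 (Δ 0.123); golden ratio 1.618 (Δ 0.037); 5:3 1.667 (Δ 0.012).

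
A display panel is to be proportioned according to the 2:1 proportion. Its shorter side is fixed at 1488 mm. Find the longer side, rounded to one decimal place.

2:1 = 2.00000.
Longer side = 1488 × 2.00000 ≈ 2976.000 → 2976.0 mm.

2976.0 mm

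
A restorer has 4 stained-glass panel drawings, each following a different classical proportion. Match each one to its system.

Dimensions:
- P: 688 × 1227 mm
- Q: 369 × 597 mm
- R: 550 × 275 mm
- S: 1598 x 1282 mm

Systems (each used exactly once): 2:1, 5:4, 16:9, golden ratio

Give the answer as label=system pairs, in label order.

Ratios: P ≈ 1.783; Q ≈ 1.618; R ≈ 2.000; S ≈ 1.246.
Targets: 2:1 ≈ 2.000; 5:4 ≈ 1.250; 16:9 ≈ 1.778; golden ratio ≈ 1.618.

P=16:9, Q=golden ratio, R=2:1, S=5:4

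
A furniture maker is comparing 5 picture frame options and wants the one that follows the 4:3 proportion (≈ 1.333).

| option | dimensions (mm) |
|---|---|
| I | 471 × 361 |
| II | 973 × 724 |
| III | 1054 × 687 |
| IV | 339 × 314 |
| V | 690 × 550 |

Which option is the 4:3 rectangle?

II

Ratios (long/short): I ≈ 1.305; II ≈ 1.344; III ≈ 1.534; IV ≈ 1.080; V ≈ 1.255.
4:3 ≈ 1.333; option II is nearest (Δ 0.011).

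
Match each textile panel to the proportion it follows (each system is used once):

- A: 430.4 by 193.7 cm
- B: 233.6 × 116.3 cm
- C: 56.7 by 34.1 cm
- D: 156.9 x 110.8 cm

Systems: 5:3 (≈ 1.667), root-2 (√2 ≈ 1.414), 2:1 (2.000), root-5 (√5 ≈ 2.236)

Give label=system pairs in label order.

A=root-5, B=2:1, C=5:3, D=root-2

A = 430.4/193.7 ≈ 2.222 → root-5 (2.236)
B = 233.6/116.3 ≈ 2.009 → 2:1 (2.000)
C = 56.7/34.1 ≈ 1.663 → 5:3 (1.667)
D = 156.9/110.8 ≈ 1.416 → root-2 (1.414)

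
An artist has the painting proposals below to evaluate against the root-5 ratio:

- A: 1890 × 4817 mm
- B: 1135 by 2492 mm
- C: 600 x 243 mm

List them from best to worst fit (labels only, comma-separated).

A: 4817/1890 ≈ 2.549 → |2.549 − 2.236| = 0.313
B: 2492/1135 ≈ 2.196 → |2.196 − 2.236| = 0.040
C: 600/243 ≈ 2.469 → |2.469 − 2.236| = 0.233

B, C, A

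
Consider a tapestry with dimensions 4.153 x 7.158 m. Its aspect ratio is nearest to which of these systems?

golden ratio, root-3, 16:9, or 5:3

root-3

Ratio = 7.158 / 4.153 ≈ 1.724.
Distances: golden ratio 1.618 (Δ 0.106); root-3 1.732 (Δ 0.008); 16:9 1.778 (Δ 0.054); 5:3 1.667 (Δ 0.057).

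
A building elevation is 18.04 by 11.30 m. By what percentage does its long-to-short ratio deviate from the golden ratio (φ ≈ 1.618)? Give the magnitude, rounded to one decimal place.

1.3%

Ratio = 18.04 / 11.30 ≈ 1.5965.
Ideal golden ratio ≈ 1.6180. |1.5965 − 1.6180| / 1.6180 ≈ 1.33% → 1.3%.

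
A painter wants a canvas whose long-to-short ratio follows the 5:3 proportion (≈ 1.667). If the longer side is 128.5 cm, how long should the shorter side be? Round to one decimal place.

77.1 cm

5:3 ≈ 1.66667.
Shorter side = 128.5 ÷ 1.66667 ≈ 77.100 → 77.1 cm.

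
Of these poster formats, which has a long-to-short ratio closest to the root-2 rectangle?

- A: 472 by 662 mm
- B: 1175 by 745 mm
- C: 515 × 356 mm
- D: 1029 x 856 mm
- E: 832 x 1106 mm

Target root-2 ≈ 1.414.
A: 1.403 (Δ0.011)  B: 1.577 (Δ0.163)  C: 1.447 (Δ0.033)  D: 1.202 (Δ0.212)  E: 1.329 (Δ0.085)

A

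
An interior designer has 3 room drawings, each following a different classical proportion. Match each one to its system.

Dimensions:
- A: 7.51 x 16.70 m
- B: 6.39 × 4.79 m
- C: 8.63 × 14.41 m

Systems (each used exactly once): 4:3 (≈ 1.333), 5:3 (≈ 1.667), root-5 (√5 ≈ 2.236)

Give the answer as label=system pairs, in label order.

Ratios: A ≈ 2.224; B ≈ 1.334; C ≈ 1.670.
Targets: 4:3 ≈ 1.333; 5:3 ≈ 1.667; root-5 ≈ 2.236.

A=root-5, B=4:3, C=5:3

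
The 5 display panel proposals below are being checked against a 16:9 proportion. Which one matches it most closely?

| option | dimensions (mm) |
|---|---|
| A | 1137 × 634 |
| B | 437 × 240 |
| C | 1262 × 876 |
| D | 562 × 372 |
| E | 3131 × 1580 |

A

Target 16:9 ≈ 1.778.
A: 1.793 (Δ0.015)  B: 1.821 (Δ0.043)  C: 1.441 (Δ0.337)  D: 1.511 (Δ0.267)  E: 1.982 (Δ0.204)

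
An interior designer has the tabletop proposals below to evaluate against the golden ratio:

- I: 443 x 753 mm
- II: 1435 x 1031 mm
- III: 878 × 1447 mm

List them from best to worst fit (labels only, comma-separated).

Ratios: I = 753 / 443 ≈ 1.700; II = 1435 / 1031 ≈ 1.392; III = 1447 / 878 ≈ 1.648.
|Δ from 1.618|: I 0.082; II 0.226; III 0.030.

III, I, II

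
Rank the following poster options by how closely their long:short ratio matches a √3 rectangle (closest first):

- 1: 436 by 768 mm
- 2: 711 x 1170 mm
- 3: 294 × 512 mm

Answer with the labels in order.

3, 1, 2

1: 768/436 ≈ 1.761 → |1.761 − 1.732| = 0.029
2: 1170/711 ≈ 1.646 → |1.646 − 1.732| = 0.086
3: 512/294 ≈ 1.741 → |1.741 − 1.732| = 0.009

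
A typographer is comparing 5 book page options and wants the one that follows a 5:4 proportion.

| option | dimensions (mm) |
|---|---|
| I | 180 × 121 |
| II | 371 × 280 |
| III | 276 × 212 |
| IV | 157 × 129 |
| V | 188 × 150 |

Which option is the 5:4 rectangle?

Ratios (long/short): I ≈ 1.488; II ≈ 1.325; III ≈ 1.302; IV ≈ 1.217; V ≈ 1.253.
5:4 ≈ 1.250; option V is nearest (Δ 0.003).

V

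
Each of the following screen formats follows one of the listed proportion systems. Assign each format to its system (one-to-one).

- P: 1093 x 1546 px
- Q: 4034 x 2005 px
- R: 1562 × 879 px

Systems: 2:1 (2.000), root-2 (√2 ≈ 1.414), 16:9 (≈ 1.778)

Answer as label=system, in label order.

P = 1546/1093 ≈ 1.414 → root-2 (1.414)
Q = 4034/2005 ≈ 2.012 → 2:1 (2.000)
R = 1562/879 ≈ 1.777 → 16:9 (1.778)

P=root-2, Q=2:1, R=16:9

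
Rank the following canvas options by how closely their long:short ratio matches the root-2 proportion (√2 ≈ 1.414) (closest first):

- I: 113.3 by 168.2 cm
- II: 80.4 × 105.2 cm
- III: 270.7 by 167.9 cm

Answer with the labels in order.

I: 168.2/113.3 ≈ 1.485 → |1.485 − 1.414| = 0.071
II: 105.2/80.4 ≈ 1.308 → |1.308 − 1.414| = 0.106
III: 270.7/167.9 ≈ 1.612 → |1.612 − 1.414| = 0.198

I, II, III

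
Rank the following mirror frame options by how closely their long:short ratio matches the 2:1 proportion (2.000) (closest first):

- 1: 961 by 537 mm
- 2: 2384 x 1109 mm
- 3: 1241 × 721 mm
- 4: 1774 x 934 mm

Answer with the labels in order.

Ratios: 1 = 961 / 537 ≈ 1.790; 2 = 2384 / 1109 ≈ 2.150; 3 = 1241 / 721 ≈ 1.721; 4 = 1774 / 934 ≈ 1.899.
|Δ from 2.000|: 1 0.210; 2 0.150; 3 0.279; 4 0.101.

4, 2, 1, 3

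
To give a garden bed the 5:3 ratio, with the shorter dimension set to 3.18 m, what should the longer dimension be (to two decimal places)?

5:3 ≈ 1.66667.
Longer side = 3.18 × 1.66667 ≈ 5.3000 → 5.30 m.

5.30 m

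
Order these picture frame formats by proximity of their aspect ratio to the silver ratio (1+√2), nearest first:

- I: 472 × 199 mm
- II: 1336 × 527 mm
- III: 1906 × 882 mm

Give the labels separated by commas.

I, II, III

I: 472/199 ≈ 2.372 → |2.372 − 2.414| = 0.042
II: 1336/527 ≈ 2.535 → |2.535 − 2.414| = 0.121
III: 1906/882 ≈ 2.161 → |2.161 − 2.414| = 0.253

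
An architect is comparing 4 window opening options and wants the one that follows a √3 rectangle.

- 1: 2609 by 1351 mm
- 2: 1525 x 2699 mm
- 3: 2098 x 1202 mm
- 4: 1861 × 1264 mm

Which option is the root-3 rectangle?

Ratios (long/short): 1 ≈ 1.931; 2 ≈ 1.770; 3 ≈ 1.745; 4 ≈ 1.472.
root-3 ≈ 1.732; option 3 is nearest (Δ 0.013).

3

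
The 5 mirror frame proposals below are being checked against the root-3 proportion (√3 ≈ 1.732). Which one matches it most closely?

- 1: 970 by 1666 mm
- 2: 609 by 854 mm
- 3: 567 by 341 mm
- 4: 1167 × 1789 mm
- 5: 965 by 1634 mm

Target root-3 ≈ 1.732.
1: 1.718 (Δ0.014)  2: 1.402 (Δ0.330)  3: 1.663 (Δ0.069)  4: 1.533 (Δ0.199)  5: 1.693 (Δ0.039)

1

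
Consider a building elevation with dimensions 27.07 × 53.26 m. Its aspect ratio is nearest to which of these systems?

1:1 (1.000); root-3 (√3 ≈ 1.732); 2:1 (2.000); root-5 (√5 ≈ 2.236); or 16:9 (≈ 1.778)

53.26/27.07 ≈ 1.967. Nearest candidates are 2:1 (2.000, off by 0.033) and 16:9 (1.778, off by 0.189).

2:1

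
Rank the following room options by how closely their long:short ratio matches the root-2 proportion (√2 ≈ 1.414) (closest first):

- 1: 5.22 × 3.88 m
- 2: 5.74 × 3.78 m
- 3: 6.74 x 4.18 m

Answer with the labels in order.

1, 2, 3

1: 5.22/3.88 ≈ 1.345 → |1.345 − 1.414| = 0.069
2: 5.74/3.78 ≈ 1.519 → |1.519 − 1.414| = 0.105
3: 6.74/4.18 ≈ 1.612 → |1.612 − 1.414| = 0.198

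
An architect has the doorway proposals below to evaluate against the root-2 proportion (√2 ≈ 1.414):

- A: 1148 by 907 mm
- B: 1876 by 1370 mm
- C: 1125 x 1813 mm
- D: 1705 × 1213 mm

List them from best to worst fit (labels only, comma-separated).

D, B, A, C

Ratios: A = 1148 / 907 ≈ 1.266; B = 1876 / 1370 ≈ 1.369; C = 1813 / 1125 ≈ 1.612; D = 1705 / 1213 ≈ 1.406.
|Δ from 1.414|: A 0.148; B 0.045; C 0.198; D 0.008.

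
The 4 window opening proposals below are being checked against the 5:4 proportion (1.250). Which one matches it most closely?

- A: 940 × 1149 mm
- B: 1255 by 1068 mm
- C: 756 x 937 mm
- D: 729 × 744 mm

Ratios (long/short): A ≈ 1.222; B ≈ 1.175; C ≈ 1.239; D ≈ 1.021.
5:4 ≈ 1.250; option C is nearest (Δ 0.011).

C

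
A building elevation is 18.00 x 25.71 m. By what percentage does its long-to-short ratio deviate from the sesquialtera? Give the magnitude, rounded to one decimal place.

Ratio = 25.71 / 18.00 ≈ 1.4283.
Ideal 3:2 = 1.5000. |1.4283 − 1.5000| / 1.5000 ≈ 4.78% → 4.8%.

4.8%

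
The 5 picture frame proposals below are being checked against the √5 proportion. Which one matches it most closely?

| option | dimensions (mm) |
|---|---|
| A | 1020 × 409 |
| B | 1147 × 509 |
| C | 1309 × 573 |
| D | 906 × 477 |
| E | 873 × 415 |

Target root-5 ≈ 2.236.
A: 2.494 (Δ0.258)  B: 2.253 (Δ0.017)  C: 2.284 (Δ0.048)  D: 1.899 (Δ0.337)  E: 2.104 (Δ0.132)

B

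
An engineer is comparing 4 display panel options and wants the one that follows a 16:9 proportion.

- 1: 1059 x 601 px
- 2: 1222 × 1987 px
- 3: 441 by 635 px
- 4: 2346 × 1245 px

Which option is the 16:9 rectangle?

Ratios (long/short): 1 ≈ 1.762; 2 ≈ 1.626; 3 ≈ 1.440; 4 ≈ 1.884.
16:9 ≈ 1.778; option 1 is nearest (Δ 0.016).

1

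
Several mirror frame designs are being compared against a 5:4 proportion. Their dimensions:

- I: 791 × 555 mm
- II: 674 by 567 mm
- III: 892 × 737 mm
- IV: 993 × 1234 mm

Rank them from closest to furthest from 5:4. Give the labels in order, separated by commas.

Ratios: I = 791 / 555 ≈ 1.425; II = 674 / 567 ≈ 1.189; III = 892 / 737 ≈ 1.210; IV = 1234 / 993 ≈ 1.243.
|Δ from 1.250|: I 0.175; II 0.061; III 0.040; IV 0.007.

IV, III, II, I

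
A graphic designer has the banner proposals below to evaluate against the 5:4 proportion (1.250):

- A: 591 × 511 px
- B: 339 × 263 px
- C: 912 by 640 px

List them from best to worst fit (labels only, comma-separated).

Ratios: A = 591 / 511 ≈ 1.157; B = 339 / 263 ≈ 1.289; C = 912 / 640 ≈ 1.425.
|Δ from 1.250|: A 0.093; B 0.039; C 0.175.

B, A, C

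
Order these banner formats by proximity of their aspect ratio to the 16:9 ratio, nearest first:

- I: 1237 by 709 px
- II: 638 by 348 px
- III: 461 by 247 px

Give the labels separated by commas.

I, II, III

Ratios: I = 1237 / 709 ≈ 1.745; II = 638 / 348 ≈ 1.833; III = 461 / 247 ≈ 1.866.
|Δ from 1.778|: I 0.033; II 0.055; III 0.088.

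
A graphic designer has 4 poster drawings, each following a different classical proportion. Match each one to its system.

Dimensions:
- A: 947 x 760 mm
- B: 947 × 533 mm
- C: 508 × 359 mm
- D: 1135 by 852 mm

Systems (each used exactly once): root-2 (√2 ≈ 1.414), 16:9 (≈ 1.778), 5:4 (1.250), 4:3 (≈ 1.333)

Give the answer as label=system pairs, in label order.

A=5:4, B=16:9, C=root-2, D=4:3

Ratios: A ≈ 1.246; B ≈ 1.777; C ≈ 1.415; D ≈ 1.332.
Targets: root-2 ≈ 1.414; 16:9 ≈ 1.778; 5:4 ≈ 1.250; 4:3 ≈ 1.333.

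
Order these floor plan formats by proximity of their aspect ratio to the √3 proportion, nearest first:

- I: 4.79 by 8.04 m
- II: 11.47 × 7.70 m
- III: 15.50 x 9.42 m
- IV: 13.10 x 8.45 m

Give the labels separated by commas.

I, III, IV, II

I: 8.04/4.79 ≈ 1.678 → |1.678 − 1.732| = 0.054
II: 11.47/7.70 ≈ 1.490 → |1.490 − 1.732| = 0.242
III: 15.50/9.42 ≈ 1.645 → |1.645 − 1.732| = 0.087
IV: 13.10/8.45 ≈ 1.550 → |1.550 − 1.732| = 0.182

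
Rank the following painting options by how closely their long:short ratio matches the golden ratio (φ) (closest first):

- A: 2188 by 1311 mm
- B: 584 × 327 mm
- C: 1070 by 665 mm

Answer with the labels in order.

C, A, B

A: 2188/1311 ≈ 1.669 → |1.669 − 1.618| = 0.051
B: 584/327 ≈ 1.786 → |1.786 − 1.618| = 0.168
C: 1070/665 ≈ 1.609 → |1.609 − 1.618| = 0.009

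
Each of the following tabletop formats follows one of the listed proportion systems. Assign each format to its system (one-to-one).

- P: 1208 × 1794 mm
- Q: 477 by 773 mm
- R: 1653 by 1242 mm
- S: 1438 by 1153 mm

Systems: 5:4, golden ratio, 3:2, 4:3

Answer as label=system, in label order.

P=3:2, Q=golden ratio, R=4:3, S=5:4

Ratios: P ≈ 1.485; Q ≈ 1.621; R ≈ 1.331; S ≈ 1.247.
Targets: 5:4 ≈ 1.250; golden ratio ≈ 1.618; 3:2 ≈ 1.500; 4:3 ≈ 1.333.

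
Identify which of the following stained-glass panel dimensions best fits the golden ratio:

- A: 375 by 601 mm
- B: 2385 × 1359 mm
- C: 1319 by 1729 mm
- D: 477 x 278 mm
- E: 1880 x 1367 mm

Target golden ratio ≈ 1.618.
A: 1.603 (Δ0.015)  B: 1.755 (Δ0.137)  C: 1.311 (Δ0.307)  D: 1.716 (Δ0.098)  E: 1.375 (Δ0.243)

A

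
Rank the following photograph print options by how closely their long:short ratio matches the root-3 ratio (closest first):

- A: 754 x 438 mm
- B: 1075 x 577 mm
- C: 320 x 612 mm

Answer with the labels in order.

Ratios: A = 754 / 438 ≈ 1.721; B = 1075 / 577 ≈ 1.863; C = 612 / 320 ≈ 1.913.
|Δ from 1.732|: A 0.011; B 0.131; C 0.181.

A, B, C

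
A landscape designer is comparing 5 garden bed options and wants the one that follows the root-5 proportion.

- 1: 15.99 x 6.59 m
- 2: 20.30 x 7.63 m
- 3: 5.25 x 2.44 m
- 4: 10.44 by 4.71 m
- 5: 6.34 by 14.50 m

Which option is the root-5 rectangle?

Ratios (long/short): 1 ≈ 2.426; 2 ≈ 2.661; 3 ≈ 2.152; 4 ≈ 2.217; 5 ≈ 2.287.
root-5 ≈ 2.236; option 4 is nearest (Δ 0.019).

4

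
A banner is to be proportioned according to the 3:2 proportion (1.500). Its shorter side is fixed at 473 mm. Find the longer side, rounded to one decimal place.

3:2 = 1.50000.
Longer side = 473 × 1.50000 ≈ 709.500 → 709.5 mm.

709.5 mm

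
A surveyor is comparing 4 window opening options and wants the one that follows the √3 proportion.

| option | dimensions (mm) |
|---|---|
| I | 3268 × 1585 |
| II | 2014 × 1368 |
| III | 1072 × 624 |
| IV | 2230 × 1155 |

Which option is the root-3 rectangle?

III

Target root-3 ≈ 1.732.
I: 2.062 (Δ0.330)  II: 1.472 (Δ0.260)  III: 1.718 (Δ0.014)  IV: 1.931 (Δ0.199)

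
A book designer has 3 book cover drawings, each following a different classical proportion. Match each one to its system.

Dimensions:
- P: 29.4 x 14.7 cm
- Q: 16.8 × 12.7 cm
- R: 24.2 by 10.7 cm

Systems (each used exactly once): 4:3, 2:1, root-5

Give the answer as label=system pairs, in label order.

Ratios: P ≈ 2.000; Q ≈ 1.323; R ≈ 2.262.
Targets: 4:3 ≈ 1.333; 2:1 ≈ 2.000; root-5 ≈ 2.236.

P=2:1, Q=4:3, R=root-5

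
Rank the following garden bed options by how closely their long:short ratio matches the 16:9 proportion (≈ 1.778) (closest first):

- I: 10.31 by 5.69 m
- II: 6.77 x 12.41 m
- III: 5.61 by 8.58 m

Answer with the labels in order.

I: 10.31/5.69 ≈ 1.812 → |1.812 − 1.778| = 0.034
II: 12.41/6.77 ≈ 1.833 → |1.833 − 1.778| = 0.055
III: 8.58/5.61 ≈ 1.529 → |1.529 − 1.778| = 0.249

I, II, III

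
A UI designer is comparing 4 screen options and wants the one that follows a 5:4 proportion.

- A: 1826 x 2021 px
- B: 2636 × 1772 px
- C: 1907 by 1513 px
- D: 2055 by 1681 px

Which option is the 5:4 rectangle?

Target 5:4 ≈ 1.250.
A: 1.107 (Δ0.143)  B: 1.488 (Δ0.238)  C: 1.260 (Δ0.010)  D: 1.222 (Δ0.028)

C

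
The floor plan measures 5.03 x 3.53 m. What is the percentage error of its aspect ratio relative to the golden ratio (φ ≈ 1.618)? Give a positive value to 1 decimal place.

Ratio = 5.03 / 3.53 ≈ 1.4249.
Ideal golden ratio ≈ 1.6180. |1.4249 − 1.6180| / 1.6180 ≈ 11.93% → 11.9%.

11.9%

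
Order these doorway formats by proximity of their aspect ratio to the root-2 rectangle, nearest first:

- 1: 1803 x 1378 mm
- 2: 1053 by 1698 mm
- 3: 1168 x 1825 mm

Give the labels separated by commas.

1: 1803/1378 ≈ 1.308 → |1.308 − 1.414| = 0.106
2: 1698/1053 ≈ 1.613 → |1.613 − 1.414| = 0.199
3: 1825/1168 ≈ 1.562 → |1.562 − 1.414| = 0.148

1, 3, 2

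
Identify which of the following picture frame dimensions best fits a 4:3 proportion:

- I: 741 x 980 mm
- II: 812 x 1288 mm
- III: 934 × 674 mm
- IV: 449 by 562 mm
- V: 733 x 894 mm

I

Ratios (long/short): I ≈ 1.323; II ≈ 1.586; III ≈ 1.386; IV ≈ 1.252; V ≈ 1.220.
4:3 ≈ 1.333; option I is nearest (Δ 0.010).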